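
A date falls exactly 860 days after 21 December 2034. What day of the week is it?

Dec 21, 2034 is a Thursday.
860 mod 7 = 6, so 860 days after a Thursday is Thursday + 6 = Wednesday.

Wednesday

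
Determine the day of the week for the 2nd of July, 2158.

Sunday

Doomsday rule: the anchor day for the 2100s is Sunday. For year 58: 58÷12 = 4 r 10, and 10÷4 = 2, so 4+10+2 = 16.
Sunday + 16 ≡ Tuesday — that's 2158's doomsday.
In July the doomsday date is Jul 11.
Jul 2 is 9 days before Jul 11; 9 mod 7 = 2, so Tuesday − 2 = Sunday.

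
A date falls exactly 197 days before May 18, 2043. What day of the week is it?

First find the weekday of May 18, 2043. Doomsday rule: the anchor day for the 2000s is Tuesday. For year 43: 43÷12 = 3 r 7, and 7÷4 = 1, so 3+7+1 = 11.
Tuesday + 11 ≡ Saturday — that's 2043's doomsday.
In May the doomsday date is May 9.
May 18 is 9 days after May 9; 9 mod 7 = 2, so Saturday + 2 = Monday.
197 mod 7 = 1, so 197 days before a Monday is Monday − 1 = Sunday.

Sunday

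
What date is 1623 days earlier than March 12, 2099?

October 1, 2094

−365 (one year) → Mar 12, 2098 (1258 left).
−365 (one year) → Mar 12, 2097 (893 left).
−365 (one year) → Mar 12, 2096 (528 left).
−366 (one year; includes Feb 29, 2096) → Mar 12, 2095 (162 left).
−12 → Feb 28, 2095 (end of Feb, 28 days; 150 left).
−28 → Jan 31, 2095 (end of Jan, 31 days; 122 left).
−31 → Dec 31, 2094 (end of Dec, 31 days; 91 left).
−31 → Nov 30, 2094 (end of Nov, 30 days; 60 left).
−30 → Oct 31, 2094 (end of Oct, 31 days; 30 left).
−30 → Oct 1, 2094.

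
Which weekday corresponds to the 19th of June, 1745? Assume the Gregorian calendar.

Saturday

Doomsday rule: the anchor day for the 1700s is Sunday. For year 45: 45÷12 = 3 r 9, and 9÷4 = 2, so 3+9+2 = 14.
Sunday + 14 ≡ Sunday — that's 1745's doomsday.
In June the doomsday date is Jun 6.
Jun 19 is 13 days after Jun 6; 13 mod 7 = 6, so Sunday + 6 = Saturday.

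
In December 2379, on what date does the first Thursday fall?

December 1, 2379 is a Saturday.
The first Thursday is therefore December 6 (5 days later).

December 6, 2379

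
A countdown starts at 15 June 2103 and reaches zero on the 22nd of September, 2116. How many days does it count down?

Jun 15, 2103 → Jun 15, 2104: 366 days (Feb 29, 2104 is in that span).
Jun 15, 2104 → Jun 15, 2105: 365 days.
Jun 15, 2105 → Jun 15, 2106: 365 days.
Jun 15, 2106 → Jun 15, 2107: 365 days.
Jun 15, 2107 → Jun 15, 2108: 366 days (Feb 29, 2108 is in that span).
Jun 15, 2108 → Jun 15, 2109: 365 days.
Jun 15, 2109 → Jun 15, 2110: 365 days.
Jun 15, 2110 → Jun 15, 2111: 365 days.
Jun 15, 2111 → Jun 15, 2112: 366 days (Feb 29, 2112 is in that span).
Jun 15, 2112 → Jun 15, 2113: 365 days.
Jun 15, 2113 → Jun 15, 2114: 365 days.
Jun 15, 2114 → Jun 15, 2115: 365 days.
Jun 15, 2115 → Jun 15, 2116: 366 days (Feb 29, 2116 is in that span).
Jun 15, 2116 → Jul 15, 2116: 30 days (June has 30).
Jul 15, 2116 → Aug 15, 2116: 31 days (July has 31).
Aug 15, 2116 → Sep 15, 2116: 31 days (August has 31).
Sep 15, 2116 → Sep 22, 2116: 7 days.
Total: 4848 days.

4848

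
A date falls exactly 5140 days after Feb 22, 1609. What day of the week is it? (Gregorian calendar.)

Feb 22, 1609 is a Sunday.
5140 mod 7 = 2, so 5140 days after a Sunday is Sunday + 2 = Tuesday.

Tuesday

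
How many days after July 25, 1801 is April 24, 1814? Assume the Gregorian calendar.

Jul 25, 1801 → Jul 25, 1802: 365 days.
Jul 25, 1802 → Jul 25, 1803: 365 days.
Jul 25, 1803 → Jul 25, 1804: 366 days (Feb 29, 1804 is in that span).
Jul 25, 1804 → Jul 25, 1805: 365 days.
Jul 25, 1805 → Jul 25, 1806: 365 days.
Jul 25, 1806 → Jul 25, 1807: 365 days.
Jul 25, 1807 → Jul 25, 1808: 366 days (Feb 29, 1808 is in that span).
Jul 25, 1808 → Jul 25, 1809: 365 days.
Jul 25, 1809 → Jul 25, 1810: 365 days.
Jul 25, 1810 → Jul 25, 1811: 365 days.
Jul 25, 1811 → Jul 25, 1812: 366 days (Feb 29, 1812 is in that span).
Jul 25, 1812 → Jul 25, 1813: 365 days.
Jul 25, 1813 → Aug 25, 1813: 31 days (July has 31).
Aug 25, 1813 → Sep 25, 1813: 31 days (August has 31).
Sep 25, 1813 → Oct 25, 1813: 30 days (September has 30).
Oct 25, 1813 → Nov 25, 1813: 31 days (October has 31).
Nov 25, 1813 → Dec 25, 1813: 30 days (November has 30).
Dec 25, 1813 → Jan 25, 1814: 31 days (December has 31).
Jan 25, 1814 → Feb 25, 1814: 31 days (January has 31).
Feb 25, 1814 → Mar 25, 1814: 28 days (February has 28).
Mar 25, 1814 → Apr 24, 1814: 30 days.
Total: 4656 days.

4656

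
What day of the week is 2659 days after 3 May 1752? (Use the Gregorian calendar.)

Tuesday

First find the weekday of May 3, 1752. Doomsday rule: the anchor day for the 1700s is Sunday. For year 52: 52÷12 = 4 r 4, and 4÷4 = 1, so 4+4+1 = 9.
Sunday + 9 ≡ Tuesday — that's 1752's doomsday.
In May the doomsday date is May 9.
May 3 is 6 days before May 9; 6 mod 7 = 6, so Tuesday − 6 = Wednesday.
2659 mod 7 = 6, so 2659 days after a Wednesday is Wednesday + 6 = Tuesday.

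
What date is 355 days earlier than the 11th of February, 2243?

February 21, 2242

−11 → Jan 31, 2243 (end of Jan, 31 days; 344 left).
−31 → Dec 31, 2242 (end of Dec, 31 days; 313 left).
−31 → Nov 30, 2242 (end of Nov, 30 days; 282 left).
−30 → Oct 31, 2242 (end of Oct, 31 days; 252 left).
−31 → Sep 30, 2242 (end of Sep, 30 days; 221 left).
−30 → Aug 31, 2242 (end of Aug, 31 days; 191 left).
−31 → Jul 31, 2242 (end of Jul, 31 days; 160 left).
−31 → Jun 30, 2242 (end of Jun, 30 days; 129 left).
−30 → May 31, 2242 (end of May, 31 days; 99 left).
−31 → Apr 30, 2242 (end of Apr, 30 days; 68 left).
−30 → Mar 31, 2242 (end of Mar, 31 days; 38 left).
−31 → Feb 28, 2242 (end of Feb, 28 days; 7 left).
−7 → Feb 21, 2242.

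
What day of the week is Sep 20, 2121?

Saturday

January 1, 2121 is a Wednesday.
Jan 1, 2121 → Feb 1, 2121: 31 days (January has 31).
Feb 1, 2121 → Mar 1, 2121: 28 days (February has 28).
Mar 1, 2121 → Apr 1, 2121: 31 days (March has 31).
Apr 1, 2121 → May 1, 2121: 30 days (April has 30).
May 1, 2121 → Jun 1, 2121: 31 days (May has 31).
Jun 1, 2121 → Jul 1, 2121: 30 days (June has 30).
Jul 1, 2121 → Aug 1, 2121: 31 days (July has 31).
Aug 1, 2121 → Sep 1, 2121: 31 days (August has 31).
Sep 1, 2121 → Sep 20, 2121: 19 days.
Total: 262 days.
262 mod 7 = 3, so Wednesday + 3 = Saturday.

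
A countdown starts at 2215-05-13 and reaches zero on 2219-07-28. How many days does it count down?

May 13, 2215 → May 13, 2216: 366 days (Feb 29, 2216 is in that span).
May 13, 2216 → May 13, 2217: 365 days.
May 13, 2217 → May 13, 2218: 365 days.
May 13, 2218 → May 13, 2219: 365 days.
May 13, 2219 → Jun 13, 2219: 31 days (May has 31).
Jun 13, 2219 → Jul 13, 2219: 30 days (June has 30).
Jul 13, 2219 → Jul 28, 2219: 15 days.
Total: 1537 days.

1537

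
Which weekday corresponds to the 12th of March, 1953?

Thursday

January 1, 1953 is a Thursday.
Jan 1, 1953 → Feb 1, 1953: 31 days (January has 31).
Feb 1, 1953 → Mar 1, 1953: 28 days (February has 28).
Mar 1, 1953 → Mar 12, 1953: 11 days.
Total: 70 days.
70 mod 7 = 0, so Thursday + 0 = Thursday.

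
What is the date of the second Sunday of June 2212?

June 1, 2212 is a Monday.
The first Sunday is therefore June 7 (6 days later).
The second Sunday is 7 + 1×7 = June 14.

June 14, 2212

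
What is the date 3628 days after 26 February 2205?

+365 (one year) → Feb 26, 2206 (3263 left).
+365 (one year) → Feb 26, 2207 (2898 left).
+365 (one year) → Feb 26, 2208 (2533 left).
+366 (one year; includes Feb 29, 2208) → Feb 26, 2209 (2167 left).
+365 (one year) → Feb 26, 2210 (1802 left).
+365 (one year) → Feb 26, 2211 (1437 left).
+365 (one year) → Feb 26, 2212 (1072 left).
+366 (one year; includes Feb 29, 2212) → Feb 26, 2213 (706 left).
+365 (one year) → Feb 26, 2214 (341 left).
Feb has 28 days: +3 → Mar 1, 2214 (338 left).
Mar has 31 days: +31 → Apr 1, 2214 (307 left).
Apr has 30 days: +30 → May 1, 2214 (277 left).
May has 31 days: +31 → Jun 1, 2214 (246 left).
Jun has 30 days: +30 → Jul 1, 2214 (216 left).
Jul has 31 days: +31 → Aug 1, 2214 (185 left).
Aug has 31 days: +31 → Sep 1, 2214 (154 left).
Sep has 30 days: +30 → Oct 1, 2214 (124 left).
Oct has 31 days: +31 → Nov 1, 2214 (93 left).
Nov has 30 days: +30 → Dec 1, 2214 (63 left).
Dec has 31 days: +31 → Jan 1, 2215 (32 left).
Jan has 31 days: +31 → Feb 1, 2215 (1 left).
+1 → Feb 2, 2215.

February 2, 2215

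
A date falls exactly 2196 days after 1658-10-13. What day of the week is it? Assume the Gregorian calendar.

First find the weekday of Oct 13, 1658. Doomsday rule: the anchor day for the 1600s is Tuesday. For year 58: 58÷12 = 4 r 10, and 10÷4 = 2, so 4+10+2 = 16.
Tuesday + 16 ≡ Thursday — that's 1658's doomsday.
In October the doomsday date is Oct 10.
Oct 13 is 3 days after Oct 10; 3 mod 7 = 3, so Thursday + 3 = Sunday.
2196 mod 7 = 5, so 2196 days after a Sunday is Sunday + 5 = Friday.

Friday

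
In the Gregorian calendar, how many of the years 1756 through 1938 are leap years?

Multiples of 4 in [1756,1938]: 46.
Of those, multiples of 100: 2 (not leap unless ÷400).
Multiples of 400: 0.
Leap years = 46 − 2 + 0 = 44.

44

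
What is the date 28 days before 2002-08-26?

July 29, 2002

−26 → Jul 31, 2002 (end of Jul, 31 days; 2 left).
−2 → Jul 29, 2002.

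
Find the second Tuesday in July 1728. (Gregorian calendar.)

July 1, 1728 is a Thursday.
The first Tuesday is therefore July 6 (5 days later).
The second Tuesday is 6 + 1×7 = July 13.

July 13, 1728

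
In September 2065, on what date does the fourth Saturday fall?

September 26, 2065

September 1, 2065 is a Tuesday.
The first Saturday is therefore September 5 (4 days later).
The fourth Saturday is 5 + 3×7 = September 26.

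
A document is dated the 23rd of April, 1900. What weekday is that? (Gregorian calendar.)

January 1, 1900 is a Monday.
Jan 1, 1900 → Feb 1, 1900: 31 days (January has 31).
Feb 1, 1900 → Mar 1, 1900: 28 days (February has 28).
Mar 1, 1900 → Apr 1, 1900: 31 days (March has 31).
Apr 1, 1900 → Apr 23, 1900: 22 days.
Total: 112 days.
112 mod 7 = 0, so Monday + 0 = Monday.

Monday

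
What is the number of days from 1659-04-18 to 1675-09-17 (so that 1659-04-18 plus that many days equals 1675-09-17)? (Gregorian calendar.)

5996

Apr 18, 1659 → Apr 18, 1660: 366 days (Feb 29, 1660 is in that span).
Apr 18, 1660 → Apr 18, 1661: 365 days.
Apr 18, 1661 → Apr 18, 1662: 365 days.
Apr 18, 1662 → Apr 18, 1663: 365 days.
Apr 18, 1663 → Apr 18, 1664: 366 days (Feb 29, 1664 is in that span).
Apr 18, 1664 → Apr 18, 1665: 365 days.
Apr 18, 1665 → Apr 18, 1666: 365 days.
Apr 18, 1666 → Apr 18, 1667: 365 days.
Apr 18, 1667 → Apr 18, 1668: 366 days (Feb 29, 1668 is in that span).
Apr 18, 1668 → Apr 18, 1669: 365 days.
Apr 18, 1669 → Apr 18, 1670: 365 days.
Apr 18, 1670 → Apr 18, 1671: 365 days.
Apr 18, 1671 → Apr 18, 1672: 366 days (Feb 29, 1672 is in that span).
Apr 18, 1672 → Apr 18, 1673: 365 days.
Apr 18, 1673 → Apr 18, 1674: 365 days.
Apr 18, 1674 → Apr 18, 1675: 365 days.
Apr 18, 1675 → May 18, 1675: 30 days (April has 30).
May 18, 1675 → Jun 18, 1675: 31 days (May has 31).
Jun 18, 1675 → Jul 18, 1675: 30 days (June has 30).
Jul 18, 1675 → Aug 18, 1675: 31 days (July has 31).
Aug 18, 1675 → Sep 17, 1675: 30 days.
Total: 5996 days.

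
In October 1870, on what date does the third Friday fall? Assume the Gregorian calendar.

October 21, 1870

October 1, 1870 is a Saturday.
The first Friday is therefore October 7 (6 days later).
The third Friday is 7 + 2×7 = October 21.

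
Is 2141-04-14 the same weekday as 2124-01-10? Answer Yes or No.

No

From Jan 10, 2124 to Apr 14, 2141 is 6304 days.
6304 mod 7 = 4, so they are different weekdays.
(Jan 10, 2124 is a Monday; Apr 14, 2141 is a Friday.)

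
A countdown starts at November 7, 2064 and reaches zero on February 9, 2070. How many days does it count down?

1920

Nov 7, 2064 → Nov 7, 2065: 365 days.
Nov 7, 2065 → Nov 7, 2066: 365 days.
Nov 7, 2066 → Nov 7, 2067: 365 days.
Nov 7, 2067 → Nov 7, 2068: 366 days (Feb 29, 2068 is in that span).
Nov 7, 2068 → Nov 7, 2069: 365 days.
Nov 7, 2069 → Dec 7, 2069: 30 days (November has 30).
Dec 7, 2069 → Jan 7, 2070: 31 days (December has 31).
Jan 7, 2070 → Feb 7, 2070: 31 days (January has 31).
Feb 7, 2070 → Feb 9, 2070: 2 days.
Total: 1920 days.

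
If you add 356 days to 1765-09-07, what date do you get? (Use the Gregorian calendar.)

August 29, 1766

Sep has 30 days: +24 → Oct 1, 1765 (332 left).
Oct has 31 days: +31 → Nov 1, 1765 (301 left).
Nov has 30 days: +30 → Dec 1, 1765 (271 left).
Dec has 31 days: +31 → Jan 1, 1766 (240 left).
Jan has 31 days: +31 → Feb 1, 1766 (209 left).
Feb has 28 days: +28 → Mar 1, 1766 (181 left).
Mar has 31 days: +31 → Apr 1, 1766 (150 left).
Apr has 30 days: +30 → May 1, 1766 (120 left).
May has 31 days: +31 → Jun 1, 1766 (89 left).
Jun has 30 days: +30 → Jul 1, 1766 (59 left).
Jul has 31 days: +31 → Aug 1, 1766 (28 left).
+28 → Aug 29, 1766.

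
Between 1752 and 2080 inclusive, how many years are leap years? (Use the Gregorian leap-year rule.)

81

Multiples of 4 in [1752,2080]: 83.
Of those, multiples of 100: 3 (not leap unless ÷400).
Multiples of 400: 1.
Leap years = 83 − 3 + 1 = 81.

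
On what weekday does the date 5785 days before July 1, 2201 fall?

Sunday

First find the weekday of Jul 1, 2201. Doomsday rule: the anchor day for the 2200s is Friday. For year 01: 1÷12 = 0 r 1, and 1÷4 = 0, so 0+1+0 = 1.
Friday + 1 ≡ Saturday — that's 2201's doomsday.
In July the doomsday date is Jul 11.
Jul 1 is 10 days before Jul 11; 10 mod 7 = 3, so Saturday − 3 = Wednesday.
5785 mod 7 = 3, so 5785 days before a Wednesday is Wednesday − 3 = Sunday.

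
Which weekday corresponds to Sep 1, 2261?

Doomsday rule: the anchor day for the 2200s is Friday. For year 61: 61÷12 = 5 r 1, and 1÷4 = 0, so 5+1+0 = 6.
Friday + 6 ≡ Thursday — that's 2261's doomsday.
In September the doomsday date is Sep 5.
Sep 1 is 4 days before Sep 5; 4 mod 7 = 4, so Thursday − 4 = Sunday.

Sunday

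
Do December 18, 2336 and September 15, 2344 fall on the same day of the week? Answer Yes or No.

From Dec 18, 2336 to Sep 15, 2344 is 2828 days.
2828 mod 7 = 0, so they are the same weekday.
(Dec 18, 2336 is a Friday; Sep 15, 2344 is a Friday.)

Yes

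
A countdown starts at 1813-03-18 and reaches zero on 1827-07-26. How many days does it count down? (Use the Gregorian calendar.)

5243

Mar 18, 1813 → Mar 18, 1814: 365 days.
Mar 18, 1814 → Mar 18, 1815: 365 days.
Mar 18, 1815 → Mar 18, 1816: 366 days (Feb 29, 1816 is in that span).
Mar 18, 1816 → Mar 18, 1817: 365 days.
Mar 18, 1817 → Mar 18, 1818: 365 days.
Mar 18, 1818 → Mar 18, 1819: 365 days.
Mar 18, 1819 → Mar 18, 1820: 366 days (Feb 29, 1820 is in that span).
Mar 18, 1820 → Mar 18, 1821: 365 days.
Mar 18, 1821 → Mar 18, 1822: 365 days.
Mar 18, 1822 → Mar 18, 1823: 365 days.
Mar 18, 1823 → Mar 18, 1824: 366 days (Feb 29, 1824 is in that span).
Mar 18, 1824 → Mar 18, 1825: 365 days.
Mar 18, 1825 → Mar 18, 1826: 365 days.
Mar 18, 1826 → Mar 18, 1827: 365 days.
Mar 18, 1827 → Apr 18, 1827: 31 days (March has 31).
Apr 18, 1827 → May 18, 1827: 30 days (April has 30).
May 18, 1827 → Jun 18, 1827: 31 days (May has 31).
Jun 18, 1827 → Jul 18, 1827: 30 days (June has 30).
Jul 18, 1827 → Jul 26, 1827: 8 days.
Total: 5243 days.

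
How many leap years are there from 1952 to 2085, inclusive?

Multiples of 4 in [1952,2085]: 34.
Of those, multiples of 100: 1 (not leap unless ÷400).
Multiples of 400: 1.
Leap years = 34 − 1 + 1 = 34.

34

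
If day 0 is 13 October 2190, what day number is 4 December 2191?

417

Oct 13, 2190 → Oct 13, 2191: 365 days.
Oct 13, 2191 → Nov 13, 2191: 31 days (October has 31).
Nov 13, 2191 → Dec 4, 2191: 21 days.
Total: 417 days.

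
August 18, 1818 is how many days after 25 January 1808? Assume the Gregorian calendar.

Jan 25, 1808 → Jan 25, 1809: 366 days (Feb 29, 1808 is in that span).
Jan 25, 1809 → Jan 25, 1810: 365 days.
Jan 25, 1810 → Jan 25, 1811: 365 days.
Jan 25, 1811 → Jan 25, 1812: 365 days.
Jan 25, 1812 → Jan 25, 1813: 366 days (Feb 29, 1812 is in that span).
Jan 25, 1813 → Jan 25, 1814: 365 days.
Jan 25, 1814 → Jan 25, 1815: 365 days.
Jan 25, 1815 → Jan 25, 1816: 365 days.
Jan 25, 1816 → Jan 25, 1817: 366 days (Feb 29, 1816 is in that span).
Jan 25, 1817 → Jan 25, 1818: 365 days.
Jan 25, 1818 → Feb 25, 1818: 31 days (January has 31).
Feb 25, 1818 → Mar 25, 1818: 28 days (February has 28).
Mar 25, 1818 → Apr 25, 1818: 31 days (March has 31).
Apr 25, 1818 → May 25, 1818: 30 days (April has 30).
May 25, 1818 → Jun 25, 1818: 31 days (May has 31).
Jun 25, 1818 → Jul 25, 1818: 30 days (June has 30).
Jul 25, 1818 → Aug 18, 1818: 24 days.
Total: 3858 days.

3858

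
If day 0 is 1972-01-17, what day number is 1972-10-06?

263

Jan 17, 1972 → Feb 17, 1972: 31 days (January has 31).
Feb 17, 1972 → Mar 17, 1972: 29 days (February has 29).
Mar 17, 1972 → Apr 17, 1972: 31 days (March has 31).
Apr 17, 1972 → May 17, 1972: 30 days (April has 30).
May 17, 1972 → Jun 17, 1972: 31 days (May has 31).
Jun 17, 1972 → Jul 17, 1972: 30 days (June has 30).
Jul 17, 1972 → Aug 17, 1972: 31 days (July has 31).
Aug 17, 1972 → Sep 17, 1972: 31 days (August has 31).
Sep 17, 1972 → Oct 6, 1972: 19 days.
Total: 263 days.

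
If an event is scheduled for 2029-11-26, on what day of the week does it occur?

Monday

January 1, 2029 is a Monday.
Jan 1, 2029 → Feb 1, 2029: 31 days (January has 31).
Feb 1, 2029 → Mar 1, 2029: 28 days (February has 28).
Mar 1, 2029 → Apr 1, 2029: 31 days (March has 31).
Apr 1, 2029 → May 1, 2029: 30 days (April has 30).
May 1, 2029 → Jun 1, 2029: 31 days (May has 31).
Jun 1, 2029 → Jul 1, 2029: 30 days (June has 30).
Jul 1, 2029 → Aug 1, 2029: 31 days (July has 31).
Aug 1, 2029 → Sep 1, 2029: 31 days (August has 31).
Sep 1, 2029 → Oct 1, 2029: 30 days (September has 30).
Oct 1, 2029 → Nov 1, 2029: 31 days (October has 31).
Nov 1, 2029 → Nov 26, 2029: 25 days.
Total: 329 days.
329 mod 7 = 0, so Monday + 0 = Monday.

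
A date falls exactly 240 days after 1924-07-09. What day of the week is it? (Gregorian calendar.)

Friday

Jul 9, 1924 is a Wednesday.
240 mod 7 = 2, so 240 days after a Wednesday is Wednesday + 2 = Friday.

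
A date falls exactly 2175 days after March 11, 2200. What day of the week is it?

Sunday

First find the weekday of Mar 11, 2200. Doomsday rule: the anchor day for the 2200s is Friday. For year 00: 0÷12 = 0 r 0, and 0÷4 = 0, so 0+0+0 = 0.
Friday + 0 ≡ Friday — that's 2200's doomsday.
In March the doomsday date is Mar 14.
Mar 11 is 3 days before Mar 14; 3 mod 7 = 3, so Friday − 3 = Tuesday.
2175 mod 7 = 5, so 2175 days after a Tuesday is Tuesday + 5 = Sunday.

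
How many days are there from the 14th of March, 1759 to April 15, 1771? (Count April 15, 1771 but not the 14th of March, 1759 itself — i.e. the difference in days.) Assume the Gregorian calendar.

4415

Mar 14, 1759 → Mar 14, 1760: 366 days (Feb 29, 1760 is in that span).
Mar 14, 1760 → Mar 14, 1761: 365 days.
Mar 14, 1761 → Mar 14, 1762: 365 days.
Mar 14, 1762 → Mar 14, 1763: 365 days.
Mar 14, 1763 → Mar 14, 1764: 366 days (Feb 29, 1764 is in that span).
Mar 14, 1764 → Mar 14, 1765: 365 days.
Mar 14, 1765 → Mar 14, 1766: 365 days.
Mar 14, 1766 → Mar 14, 1767: 365 days.
Mar 14, 1767 → Mar 14, 1768: 366 days (Feb 29, 1768 is in that span).
Mar 14, 1768 → Mar 14, 1769: 365 days.
Mar 14, 1769 → Mar 14, 1770: 365 days.
Mar 14, 1770 → Apr 14, 1770: 31 days (March has 31).
Apr 14, 1770 → May 14, 1770: 30 days (April has 30).
May 14, 1770 → Jun 14, 1770: 31 days (May has 31).
Jun 14, 1770 → Jul 14, 1770: 30 days (June has 30).
Jul 14, 1770 → Aug 14, 1770: 31 days (July has 31).
Aug 14, 1770 → Sep 14, 1770: 31 days (August has 31).
Sep 14, 1770 → Oct 14, 1770: 30 days (September has 30).
Oct 14, 1770 → Nov 14, 1770: 31 days (October has 31).
Nov 14, 1770 → Dec 14, 1770: 30 days (November has 30).
Dec 14, 1770 → Jan 14, 1771: 31 days (December has 31).
Jan 14, 1771 → Feb 14, 1771: 31 days (January has 31).
Feb 14, 1771 → Mar 14, 1771: 28 days (February has 28).
Mar 14, 1771 → Apr 14, 1771: 31 days (March has 31).
Apr 14, 1771 → Apr 15, 1771: 1 days.
Total: 4415 days.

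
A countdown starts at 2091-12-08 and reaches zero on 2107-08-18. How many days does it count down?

5731

Dec 8, 2091 → Dec 8, 2092: 366 days (Feb 29, 2092 is in that span).
Dec 8, 2092 → Dec 8, 2093: 365 days.
Dec 8, 2093 → Dec 8, 2094: 365 days.
Dec 8, 2094 → Dec 8, 2095: 365 days.
Dec 8, 2095 → Dec 8, 2096: 366 days (Feb 29, 2096 is in that span).
Dec 8, 2096 → Dec 8, 2097: 365 days.
Dec 8, 2097 → Dec 8, 2098: 365 days.
Dec 8, 2098 → Dec 8, 2099: 365 days.
Dec 8, 2099 → Dec 8, 2100: 365 days.
Dec 8, 2100 → Dec 8, 2101: 365 days.
Dec 8, 2101 → Dec 8, 2102: 365 days.
Dec 8, 2102 → Dec 8, 2103: 365 days.
Dec 8, 2103 → Dec 8, 2104: 366 days (Feb 29, 2104 is in that span).
Dec 8, 2104 → Dec 8, 2105: 365 days.
Dec 8, 2105 → Dec 8, 2106: 365 days.
Dec 8, 2106 → Jan 8, 2107: 31 days (December has 31).
Jan 8, 2107 → Feb 8, 2107: 31 days (January has 31).
Feb 8, 2107 → Mar 8, 2107: 28 days (February has 28).
Mar 8, 2107 → Apr 8, 2107: 31 days (March has 31).
Apr 8, 2107 → May 8, 2107: 30 days (April has 30).
May 8, 2107 → Jun 8, 2107: 31 days (May has 31).
Jun 8, 2107 → Jul 8, 2107: 30 days (June has 30).
Jul 8, 2107 → Aug 8, 2107: 31 days (July has 31).
Aug 8, 2107 → Aug 18, 2107: 10 days.
Total: 5731 days.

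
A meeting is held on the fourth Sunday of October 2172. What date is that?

October 25, 2172

October 1, 2172 is a Thursday.
The first Sunday is therefore October 4 (3 days later).
The fourth Sunday is 4 + 3×7 = October 25.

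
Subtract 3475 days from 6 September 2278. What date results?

March 2, 2269

−365 (one year) → Sep 6, 2277 (3110 left).
−365 (one year) → Sep 6, 2276 (2745 left).
−366 (one year; includes Feb 29, 2276) → Sep 6, 2275 (2379 left).
−365 (one year) → Sep 6, 2274 (2014 left).
−365 (one year) → Sep 6, 2273 (1649 left).
−365 (one year) → Sep 6, 2272 (1284 left).
−366 (one year; includes Feb 29, 2272) → Sep 6, 2271 (918 left).
−365 (one year) → Sep 6, 2270 (553 left).
−365 (one year) → Sep 6, 2269 (188 left).
−6 → Aug 31, 2269 (end of Aug, 31 days; 182 left).
−31 → Jul 31, 2269 (end of Jul, 31 days; 151 left).
−31 → Jun 30, 2269 (end of Jun, 30 days; 120 left).
−30 → May 31, 2269 (end of May, 31 days; 90 left).
−31 → Apr 30, 2269 (end of Apr, 30 days; 59 left).
−30 → Mar 31, 2269 (end of Mar, 31 days; 29 left).
−29 → Mar 2, 2269.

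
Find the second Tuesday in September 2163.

September 1, 2163 is a Thursday.
The first Tuesday is therefore September 6 (5 days later).
The second Tuesday is 6 + 1×7 = September 13.

September 13, 2163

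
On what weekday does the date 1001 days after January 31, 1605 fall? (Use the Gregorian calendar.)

Jan 31, 1605 is a Monday.
1001 mod 7 = 0, so 1001 days after a Monday is Monday + 0 = Monday.

Monday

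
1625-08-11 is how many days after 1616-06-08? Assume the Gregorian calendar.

3351

Jun 8, 1616 → Jun 8, 1617: 365 days.
Jun 8, 1617 → Jun 8, 1618: 365 days.
Jun 8, 1618 → Jun 8, 1619: 365 days.
Jun 8, 1619 → Jun 8, 1620: 366 days (Feb 29, 1620 is in that span).
Jun 8, 1620 → Jun 8, 1621: 365 days.
Jun 8, 1621 → Jun 8, 1622: 365 days.
Jun 8, 1622 → Jun 8, 1623: 365 days.
Jun 8, 1623 → Jun 8, 1624: 366 days (Feb 29, 1624 is in that span).
Jun 8, 1624 → Jun 8, 1625: 365 days.
Jun 8, 1625 → Jul 8, 1625: 30 days (June has 30).
Jul 8, 1625 → Aug 8, 1625: 31 days (July has 31).
Aug 8, 1625 → Aug 11, 1625: 3 days.
Total: 3351 days.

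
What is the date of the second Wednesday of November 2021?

November 1, 2021 is a Monday.
The first Wednesday is therefore November 3 (2 days later).
The second Wednesday is 3 + 1×7 = November 10.

November 10, 2021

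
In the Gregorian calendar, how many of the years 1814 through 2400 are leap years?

Multiples of 4 in [1814,2400]: 147.
Of those, multiples of 100: 6 (not leap unless ÷400).
Multiples of 400: 2.
Leap years = 147 − 6 + 2 = 143.

143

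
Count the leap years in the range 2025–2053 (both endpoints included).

7

Multiples of 4 in [2025,2053]: 7.
Of those, multiples of 100: 0 (not leap unless ÷400).
Multiples of 400: 0.
Leap years = 7 − 0 + 0 = 7.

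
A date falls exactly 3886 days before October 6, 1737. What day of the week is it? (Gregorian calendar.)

First find the weekday of Oct 6, 1737. Doomsday rule: the anchor day for the 1700s is Sunday. For year 37: 37÷12 = 3 r 1, and 1÷4 = 0, so 3+1+0 = 4.
Sunday + 4 ≡ Thursday — that's 1737's doomsday.
In October the doomsday date is Oct 10.
Oct 6 is 4 days before Oct 10; 4 mod 7 = 4, so Thursday − 4 = Sunday.
3886 mod 7 = 1, so 3886 days before a Sunday is Sunday − 1 = Saturday.

Saturday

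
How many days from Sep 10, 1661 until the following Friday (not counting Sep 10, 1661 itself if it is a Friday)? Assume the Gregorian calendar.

Sep 10, 1661 is a Saturday.
From Saturday to the next Friday is 6 days.

6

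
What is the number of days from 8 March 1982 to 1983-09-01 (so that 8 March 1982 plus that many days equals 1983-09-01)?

542

Mar 8, 1982 → Mar 8, 1983: 365 days.
Mar 8, 1983 → Apr 8, 1983: 31 days (March has 31).
Apr 8, 1983 → May 8, 1983: 30 days (April has 30).
May 8, 1983 → Jun 8, 1983: 31 days (May has 31).
Jun 8, 1983 → Jul 8, 1983: 30 days (June has 30).
Jul 8, 1983 → Aug 8, 1983: 31 days (July has 31).
Aug 8, 1983 → Sep 1, 1983: 24 days.
Total: 542 days.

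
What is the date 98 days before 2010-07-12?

April 5, 2010

−12 → Jun 30, 2010 (end of Jun, 30 days; 86 left).
−30 → May 31, 2010 (end of May, 31 days; 56 left).
−31 → Apr 30, 2010 (end of Apr, 30 days; 25 left).
−25 → Apr 5, 2010.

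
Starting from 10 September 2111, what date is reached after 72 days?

Sep has 30 days: +21 → Oct 1, 2111 (51 left).
Oct has 31 days: +31 → Nov 1, 2111 (20 left).
+20 → Nov 21, 2111.

November 21, 2111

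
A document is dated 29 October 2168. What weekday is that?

Doomsday rule: the anchor day for the 2100s is Sunday. For year 68: 68÷12 = 5 r 8, and 8÷4 = 2, so 5+8+2 = 15.
Sunday + 15 ≡ Monday — that's 2168's doomsday.
In October the doomsday date is Oct 10.
Oct 29 is 19 days after Oct 10; 19 mod 7 = 5, so Monday + 5 = Saturday.

Saturday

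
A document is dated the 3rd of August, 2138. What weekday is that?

Doomsday rule: the anchor day for the 2100s is Sunday. For year 38: 38÷12 = 3 r 2, and 2÷4 = 0, so 3+2+0 = 5.
Sunday + 5 ≡ Friday — that's 2138's doomsday.
In August the doomsday date is Aug 8.
Aug 3 is 5 days before Aug 8; 5 mod 7 = 5, so Friday − 5 = Sunday.

Sunday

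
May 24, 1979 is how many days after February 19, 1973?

2285

Feb 19, 1973 → Feb 19, 1974: 365 days.
Feb 19, 1974 → Feb 19, 1975: 365 days.
Feb 19, 1975 → Feb 19, 1976: 365 days.
Feb 19, 1976 → Feb 19, 1977: 366 days (Feb 29, 1976 is in that span).
Feb 19, 1977 → Feb 19, 1978: 365 days.
Feb 19, 1978 → Feb 19, 1979: 365 days.
Feb 19, 1979 → Mar 19, 1979: 28 days (February has 28).
Mar 19, 1979 → Apr 19, 1979: 31 days (March has 31).
Apr 19, 1979 → May 19, 1979: 30 days (April has 30).
May 19, 1979 → May 24, 1979: 5 days.
Total: 2285 days.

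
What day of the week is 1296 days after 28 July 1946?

Jul 28, 1946 is a Sunday.
1296 mod 7 = 1, so 1296 days after a Sunday is Sunday + 1 = Monday.

Monday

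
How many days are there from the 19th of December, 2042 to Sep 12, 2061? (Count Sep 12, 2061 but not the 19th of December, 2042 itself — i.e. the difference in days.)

6842

Dec 19, 2042 → Dec 19, 2043: 365 days.
Dec 19, 2043 → Dec 19, 2044: 366 days (Feb 29, 2044 is in that span).
Dec 19, 2044 → Dec 19, 2045: 365 days.
Dec 19, 2045 → Dec 19, 2046: 365 days.
Dec 19, 2046 → Dec 19, 2047: 365 days.
Dec 19, 2047 → Dec 19, 2048: 366 days (Feb 29, 2048 is in that span).
Dec 19, 2048 → Dec 19, 2049: 365 days.
Dec 19, 2049 → Dec 19, 2050: 365 days.
Dec 19, 2050 → Dec 19, 2051: 365 days.
Dec 19, 2051 → Dec 19, 2052: 366 days (Feb 29, 2052 is in that span).
Dec 19, 2052 → Dec 19, 2053: 365 days.
Dec 19, 2053 → Dec 19, 2054: 365 days.
Dec 19, 2054 → Dec 19, 2055: 365 days.
Dec 19, 2055 → Dec 19, 2056: 366 days (Feb 29, 2056 is in that span).
Dec 19, 2056 → Dec 19, 2057: 365 days.
Dec 19, 2057 → Dec 19, 2058: 365 days.
Dec 19, 2058 → Dec 19, 2059: 365 days.
Dec 19, 2059 → Dec 19, 2060: 366 days (Feb 29, 2060 is in that span).
Dec 19, 2060 → Jan 19, 2061: 31 days (December has 31).
Jan 19, 2061 → Feb 19, 2061: 31 days (January has 31).
Feb 19, 2061 → Mar 19, 2061: 28 days (February has 28).
Mar 19, 2061 → Apr 19, 2061: 31 days (March has 31).
Apr 19, 2061 → May 19, 2061: 30 days (April has 30).
May 19, 2061 → Jun 19, 2061: 31 days (May has 31).
Jun 19, 2061 → Jul 19, 2061: 30 days (June has 30).
Jul 19, 2061 → Aug 19, 2061: 31 days (July has 31).
Aug 19, 2061 → Sep 12, 2061: 24 days.
Total: 6842 days.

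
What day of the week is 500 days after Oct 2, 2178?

Monday

First find the weekday of Oct 2, 2178. Doomsday rule: the anchor day for the 2100s is Sunday. For year 78: 78÷12 = 6 r 6, and 6÷4 = 1, so 6+6+1 = 13.
Sunday + 13 ≡ Saturday — that's 2178's doomsday.
In October the doomsday date is Oct 10.
Oct 2 is 8 days before Oct 10; 8 mod 7 = 1, so Saturday − 1 = Friday.
500 mod 7 = 3, so 500 days after a Friday is Friday + 3 = Monday.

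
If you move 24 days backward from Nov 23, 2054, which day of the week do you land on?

Friday

First find the weekday of Nov 23, 2054. Doomsday rule: the anchor day for the 2000s is Tuesday. For year 54: 54÷12 = 4 r 6, and 6÷4 = 1, so 4+6+1 = 11.
Tuesday + 11 ≡ Saturday — that's 2054's doomsday.
In November the doomsday date is Nov 7.
Nov 23 is 16 days after Nov 7; 16 mod 7 = 2, so Saturday + 2 = Monday.
24 mod 7 = 3, so 24 days before a Monday is Monday − 3 = Friday.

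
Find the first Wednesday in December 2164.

December 5, 2164

December 1, 2164 is a Saturday.
The first Wednesday is therefore December 5 (4 days later).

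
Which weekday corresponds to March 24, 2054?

Doomsday rule: the anchor day for the 2000s is Tuesday. For year 54: 54÷12 = 4 r 6, and 6÷4 = 1, so 4+6+1 = 11.
Tuesday + 11 ≡ Saturday — that's 2054's doomsday.
In March the doomsday date is Mar 14.
Mar 24 is 10 days after Mar 14; 10 mod 7 = 3, so Saturday + 3 = Tuesday.

Tuesday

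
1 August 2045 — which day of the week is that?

January 1, 2045 is a Sunday.
Jan 1, 2045 → Feb 1, 2045: 31 days (January has 31).
Feb 1, 2045 → Mar 1, 2045: 28 days (February has 28).
Mar 1, 2045 → Apr 1, 2045: 31 days (March has 31).
Apr 1, 2045 → May 1, 2045: 30 days (April has 30).
May 1, 2045 → Jun 1, 2045: 31 days (May has 31).
Jun 1, 2045 → Jul 1, 2045: 30 days (June has 30).
Jul 1, 2045 → Aug 1, 2045: 31 days.
Total: 212 days.
212 mod 7 = 2, so Sunday + 2 = Tuesday.

Tuesday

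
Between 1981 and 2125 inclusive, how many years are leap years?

35

Multiples of 4 in [1981,2125]: 36.
Of those, multiples of 100: 2 (not leap unless ÷400).
Multiples of 400: 1.
Leap years = 36 − 2 + 1 = 35.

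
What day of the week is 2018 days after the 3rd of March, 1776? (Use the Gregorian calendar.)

First find the weekday of Mar 3, 1776. Doomsday rule: the anchor day for the 1700s is Sunday. For year 76: 76÷12 = 6 r 4, and 4÷4 = 1, so 6+4+1 = 11.
Sunday + 11 ≡ Thursday — that's 1776's doomsday.
In March the doomsday date is Mar 14.
Mar 3 is 11 days before Mar 14; 11 mod 7 = 4, so Thursday − 4 = Sunday.
2018 mod 7 = 2, so 2018 days after a Sunday is Sunday + 2 = Tuesday.

Tuesday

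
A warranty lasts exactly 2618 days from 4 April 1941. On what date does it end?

+365 (one year) → Apr 4, 1942 (2253 left).
+365 (one year) → Apr 4, 1943 (1888 left).
+366 (one year; includes Feb 29, 1944) → Apr 4, 1944 (1522 left).
+365 (one year) → Apr 4, 1945 (1157 left).
+365 (one year) → Apr 4, 1946 (792 left).
+365 (one year) → Apr 4, 1947 (427 left).
+366 (one year; includes Feb 29, 1948) → Apr 4, 1948 (61 left).
Apr has 30 days: +27 → May 1, 1948 (34 left).
May has 31 days: +31 → Jun 1, 1948 (3 left).
+3 → Jun 4, 1948.

June 4, 1948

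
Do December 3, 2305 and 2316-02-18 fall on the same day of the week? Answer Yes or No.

From Dec 3, 2305 to Feb 18, 2316 is 3729 days.
3729 mod 7 = 5, so they are different weekdays.
(Dec 3, 2305 is a Sunday; Feb 18, 2316 is a Friday.)

No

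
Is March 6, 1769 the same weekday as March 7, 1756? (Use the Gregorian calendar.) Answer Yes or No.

From Mar 7, 1756 to Mar 6, 1769 is 4747 days.
4747 mod 7 = 1, so they are different weekdays.
(Mar 7, 1756 is a Sunday; Mar 6, 1769 is a Monday.)

No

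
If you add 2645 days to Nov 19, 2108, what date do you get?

February 16, 2116

+365 (one year) → Nov 19, 2109 (2280 left).
+365 (one year) → Nov 19, 2110 (1915 left).
+365 (one year) → Nov 19, 2111 (1550 left).
+366 (one year; includes Feb 29, 2112) → Nov 19, 2112 (1184 left).
+365 (one year) → Nov 19, 2113 (819 left).
+365 (one year) → Nov 19, 2114 (454 left).
+365 (one year) → Nov 19, 2115 (89 left).
Nov has 30 days: +12 → Dec 1, 2115 (77 left).
Dec has 31 days: +31 → Jan 1, 2116 (46 left).
Jan has 31 days: +31 → Feb 1, 2116 (15 left).
+15 → Feb 16, 2116.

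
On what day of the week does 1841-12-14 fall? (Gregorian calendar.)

Tuesday

January 1, 1841 is a Friday.
Jan 1, 1841 → Feb 1, 1841: 31 days (January has 31).
Feb 1, 1841 → Mar 1, 1841: 28 days (February has 28).
Mar 1, 1841 → Apr 1, 1841: 31 days (March has 31).
Apr 1, 1841 → May 1, 1841: 30 days (April has 30).
May 1, 1841 → Jun 1, 1841: 31 days (May has 31).
Jun 1, 1841 → Jul 1, 1841: 30 days (June has 30).
Jul 1, 1841 → Aug 1, 1841: 31 days (July has 31).
Aug 1, 1841 → Sep 1, 1841: 31 days (August has 31).
Sep 1, 1841 → Oct 1, 1841: 30 days (September has 30).
Oct 1, 1841 → Nov 1, 1841: 31 days (October has 31).
Nov 1, 1841 → Dec 1, 1841: 30 days (November has 30).
Dec 1, 1841 → Dec 14, 1841: 13 days.
Total: 347 days.
347 mod 7 = 4, so Friday + 4 = Tuesday.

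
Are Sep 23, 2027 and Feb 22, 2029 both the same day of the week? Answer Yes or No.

Yes

From Sep 23, 2027 to Feb 22, 2029 is 518 days.
518 mod 7 = 0, so they are the same weekday.
(Sep 23, 2027 is a Thursday; Feb 22, 2029 is a Thursday.)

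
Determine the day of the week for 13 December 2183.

Saturday

Doomsday rule: the anchor day for the 2100s is Sunday. For year 83: 83÷12 = 6 r 11, and 11÷4 = 2, so 6+11+2 = 19.
Sunday + 19 ≡ Friday — that's 2183's doomsday.
In December the doomsday date is Dec 12.
Dec 13 is 1 day after Dec 12; 1 mod 7 = 1, so Friday + 1 = Saturday.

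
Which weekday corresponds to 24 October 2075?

Thursday

January 1, 2075 is a Tuesday.
Jan 1, 2075 → Feb 1, 2075: 31 days (January has 31).
Feb 1, 2075 → Mar 1, 2075: 28 days (February has 28).
Mar 1, 2075 → Apr 1, 2075: 31 days (March has 31).
Apr 1, 2075 → May 1, 2075: 30 days (April has 30).
May 1, 2075 → Jun 1, 2075: 31 days (May has 31).
Jun 1, 2075 → Jul 1, 2075: 30 days (June has 30).
Jul 1, 2075 → Aug 1, 2075: 31 days (July has 31).
Aug 1, 2075 → Sep 1, 2075: 31 days (August has 31).
Sep 1, 2075 → Oct 1, 2075: 30 days (September has 30).
Oct 1, 2075 → Oct 24, 2075: 23 days.
Total: 296 days.
296 mod 7 = 2, so Tuesday + 2 = Thursday.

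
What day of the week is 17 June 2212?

Wednesday

Doomsday rule: the anchor day for the 2200s is Friday. For year 12: 12÷12 = 1 r 0, and 0÷4 = 0, so 1+0+0 = 1.
Friday + 1 ≡ Saturday — that's 2212's doomsday.
In June the doomsday date is Jun 6.
Jun 17 is 11 days after Jun 6; 11 mod 7 = 4, so Saturday + 4 = Wednesday.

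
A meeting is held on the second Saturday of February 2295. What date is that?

February 9, 2295

February 1, 2295 is a Friday.
The first Saturday is therefore February 2 (1 days later).
The second Saturday is 2 + 1×7 = February 9.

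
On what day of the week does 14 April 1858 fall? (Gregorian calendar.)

Wednesday

Doomsday rule: the anchor day for the 1800s is Friday. For year 58: 58÷12 = 4 r 10, and 10÷4 = 2, so 4+10+2 = 16.
Friday + 16 ≡ Sunday — that's 1858's doomsday.
In April the doomsday date is Apr 4.
Apr 14 is 10 days after Apr 4; 10 mod 7 = 3, so Sunday + 3 = Wednesday.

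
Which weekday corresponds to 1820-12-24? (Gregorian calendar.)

January 1, 1820 is a Saturday.
Jan 1, 1820 → Feb 1, 1820: 31 days (January has 31).
Feb 1, 1820 → Mar 1, 1820: 29 days (February has 29).
Mar 1, 1820 → Apr 1, 1820: 31 days (March has 31).
Apr 1, 1820 → May 1, 1820: 30 days (April has 30).
May 1, 1820 → Jun 1, 1820: 31 days (May has 31).
Jun 1, 1820 → Jul 1, 1820: 30 days (June has 30).
Jul 1, 1820 → Aug 1, 1820: 31 days (July has 31).
Aug 1, 1820 → Sep 1, 1820: 31 days (August has 31).
Sep 1, 1820 → Oct 1, 1820: 30 days (September has 30).
Oct 1, 1820 → Nov 1, 1820: 31 days (October has 31).
Nov 1, 1820 → Dec 1, 1820: 30 days (November has 30).
Dec 1, 1820 → Dec 24, 1820: 23 days.
Total: 358 days.
358 mod 7 = 1, so Saturday + 1 = Sunday.

Sunday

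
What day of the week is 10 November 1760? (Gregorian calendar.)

Doomsday rule: the anchor day for the 1700s is Sunday. For year 60: 60÷12 = 5 r 0, and 0÷4 = 0, so 5+0+0 = 5.
Sunday + 5 ≡ Friday — that's 1760's doomsday.
In November the doomsday date is Nov 7.
Nov 10 is 3 days after Nov 7; 3 mod 7 = 3, so Friday + 3 = Monday.

Monday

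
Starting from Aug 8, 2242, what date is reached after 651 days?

+365 (one year) → Aug 8, 2243 (286 left).
Aug has 31 days: +24 → Sep 1, 2243 (262 left).
Sep has 30 days: +30 → Oct 1, 2243 (232 left).
Oct has 31 days: +31 → Nov 1, 2243 (201 left).
Nov has 30 days: +30 → Dec 1, 2243 (171 left).
Dec has 31 days: +31 → Jan 1, 2244 (140 left).
Jan has 31 days: +31 → Feb 1, 2244 (109 left).
Feb has 29 days: +29 → Mar 1, 2244 (80 left).
Mar has 31 days: +31 → Apr 1, 2244 (49 left).
Apr has 30 days: +30 → May 1, 2244 (19 left).
+19 → May 20, 2244.

May 20, 2244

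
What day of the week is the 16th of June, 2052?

January 1, 2052 is a Monday.
Jan 1, 2052 → Feb 1, 2052: 31 days (January has 31).
Feb 1, 2052 → Mar 1, 2052: 29 days (February has 29).
Mar 1, 2052 → Apr 1, 2052: 31 days (March has 31).
Apr 1, 2052 → May 1, 2052: 30 days (April has 30).
May 1, 2052 → Jun 1, 2052: 31 days (May has 31).
Jun 1, 2052 → Jun 16, 2052: 15 days.
Total: 167 days.
167 mod 7 = 6, so Monday + 6 = Sunday.

Sunday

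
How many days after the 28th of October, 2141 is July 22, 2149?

Oct 28, 2141 → Oct 28, 2142: 365 days.
Oct 28, 2142 → Oct 28, 2143: 365 days.
Oct 28, 2143 → Oct 28, 2144: 366 days (Feb 29, 2144 is in that span).
Oct 28, 2144 → Oct 28, 2145: 365 days.
Oct 28, 2145 → Oct 28, 2146: 365 days.
Oct 28, 2146 → Oct 28, 2147: 365 days.
Oct 28, 2147 → Oct 28, 2148: 366 days (Feb 29, 2148 is in that span).
Oct 28, 2148 → Nov 28, 2148: 31 days (October has 31).
Nov 28, 2148 → Dec 28, 2148: 30 days (November has 30).
Dec 28, 2148 → Jan 28, 2149: 31 days (December has 31).
Jan 28, 2149 → Feb 28, 2149: 31 days (January has 31).
Feb 28, 2149 → Mar 28, 2149: 28 days (February has 28).
Mar 28, 2149 → Apr 28, 2149: 31 days (March has 31).
Apr 28, 2149 → May 28, 2149: 30 days (April has 30).
May 28, 2149 → Jun 28, 2149: 31 days (May has 31).
Jun 28, 2149 → Jul 22, 2149: 24 days.
Total: 2824 days.

2824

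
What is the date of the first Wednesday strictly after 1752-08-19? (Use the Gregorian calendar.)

Aug 19, 1752 is a Saturday.
From Saturday to the next Wednesday is 4 days.
Aug 19, 1752 + 4 = Aug 23, 1752.

August 23, 1752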